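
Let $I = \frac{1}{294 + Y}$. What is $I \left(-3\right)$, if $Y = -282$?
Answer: $- \frac{1}{4} \approx -0.25$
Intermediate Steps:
$I = \frac{1}{12}$ ($I = \frac{1}{294 - 282} = \frac{1}{12} \approx 0.083333$)
$I \left(-3\right) = \frac{1}{12} \left(-3\right) = - \frac{1}{4}$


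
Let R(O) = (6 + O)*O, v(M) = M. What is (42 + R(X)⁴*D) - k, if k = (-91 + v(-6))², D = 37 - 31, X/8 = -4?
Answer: 2875044387689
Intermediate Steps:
X = -32 (X = 8*(-4) = -32)
D = 6
R(O) = O*(6 + O)
k = 9409 (k = (-91 - 6)² = (-97)² = 9409)
(42 + R(X)⁴*D) - k = (42 + (-32*(6 - 32))⁴*6) - 1*9409 = (42 + (-32*(-26))⁴*6) - 9409 = (42 + 832⁴*6) - 9409 = (42 + 479174066176*6) - 9409 = (42 + 2875044397056) - 9409 = 2875044397098 - 9409 = 2875044387689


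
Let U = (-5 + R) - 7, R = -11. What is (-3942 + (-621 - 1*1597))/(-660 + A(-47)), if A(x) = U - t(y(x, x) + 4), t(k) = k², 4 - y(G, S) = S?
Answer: 1540/927 ≈ 1.6613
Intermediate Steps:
y(G, S) = 4 - S
U = -23 (U = (-5 - 11) - 7 = -16 - 7 = -23)
A(x) = -23 - (8 - x)² (A(x) = -23 - ((4 - x) + 4)² = -23 - (8 - x)²)
(-3942 + (-621 - 1*1597))/(-660 + A(-47)) = (-3942 + (-621 - 1*1597))/(-660 + (-23 - (-8 - 47)²)) = (-3942 + (-621 - 1597))/(-660 + (-23 - 1*(-55)²)) = (-3942 - 2218)/(-660 + (-23 - 1*3025)) = -6160/(-660 + (-23 - 3025)) = -6160/(-660 - 3048) = -6160/(-3708) = -6160*(-1/3708) = 1540/927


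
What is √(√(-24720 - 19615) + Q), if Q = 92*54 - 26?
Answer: √(4942 + I*√44335) ≈ 70.315 + 1.497*I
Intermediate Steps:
Q = 4942 (Q = 4968 - 26 = 4942)
√(√(-24720 - 19615) + Q) = √(√(-24720 - 19615) + 4942) = √(√(-44335) + 4942) = √(I*√44335 + 4942) = √(4942 + I*√44335)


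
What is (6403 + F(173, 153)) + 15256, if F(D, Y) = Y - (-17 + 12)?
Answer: 21817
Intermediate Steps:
F(D, Y) = 5 + Y (F(D, Y) = Y - 1*(-5) = Y + 5 = 5 + Y)
(6403 + F(173, 153)) + 15256 = (6403 + (5 + 153)) + 15256 = (6403 + 158) + 15256 = 6561 + 15256 = 21817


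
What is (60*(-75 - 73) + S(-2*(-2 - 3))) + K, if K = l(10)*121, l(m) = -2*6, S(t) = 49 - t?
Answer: -10293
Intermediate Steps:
l(m) = -12
K = -1452 (K = -12*121 = -1452)
(60*(-75 - 73) + S(-2*(-2 - 3))) + K = (60*(-75 - 73) + (49 - (-2)*(-2 - 3))) - 1452 = (60*(-148) + (49 - (-2)*(-5))) - 1452 = (-8880 + (49 - 1*10)) - 1452 = (-8880 + (49 - 10)) - 1452 = (-8880 + 39) - 1452 = -8841 - 1452 = -10293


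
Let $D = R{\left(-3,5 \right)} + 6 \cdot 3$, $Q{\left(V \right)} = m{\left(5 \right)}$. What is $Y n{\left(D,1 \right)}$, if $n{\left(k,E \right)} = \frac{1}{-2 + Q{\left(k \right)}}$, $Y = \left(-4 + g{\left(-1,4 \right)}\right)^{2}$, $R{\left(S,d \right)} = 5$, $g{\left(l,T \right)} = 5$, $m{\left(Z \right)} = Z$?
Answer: $\frac{1}{3} \approx 0.33333$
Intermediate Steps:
$Q{\left(V \right)} = 5$
$Y = 1$ ($Y = \left(-4 + 5\right)^{2} = 1^{2} = 1$)
$D = 23$ ($D = 5 + 6 \cdot 3 = 5 + 18 = 23$)
$n{\left(k,E \right)} = \frac{1}{3}$ ($n{\left(k,E \right)} = \frac{1}{-2 + 5} = \frac{1}{3}$)
$Y n{\left(D,1 \right)} = 1 \cdot \frac{1}{3} = \frac{1}{3}$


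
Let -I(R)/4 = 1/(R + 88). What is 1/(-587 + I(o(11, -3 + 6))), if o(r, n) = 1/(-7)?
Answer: -615/361033 ≈ -0.0017034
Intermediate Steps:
o(r, n) = -⅐
I(R) = -4/(88 + R) (I(R) = -4/(R + 88) = -4/(88 + R))
1/(-587 + I(o(11, -3 + 6))) = 1/(-587 - 4/(88 - ⅐)) = 1/(-587 - 4/615/7) = 1/(-587 - 4*7/615) = 1/(-587 - 28/615) = 1/(-361033/615) = -615/361033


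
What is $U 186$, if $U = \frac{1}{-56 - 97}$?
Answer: $- \frac{62}{51} \approx -1.2157$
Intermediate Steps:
$U = - \frac{1}{153}$ ($U = \frac{1}{-153} = - \frac{1}{153} \approx -0.0065359$)
$U 186 = \left(- \frac{1}{153}\right) 186 = - \frac{62}{51}$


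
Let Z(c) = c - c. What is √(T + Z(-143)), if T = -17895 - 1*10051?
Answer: I*√27946 ≈ 167.17*I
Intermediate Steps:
Z(c) = 0
T = -27946 (T = -17895 - 10051 = -27946)
√(T + Z(-143)) = √(-27946 + 0) = √(-27946) = I*√27946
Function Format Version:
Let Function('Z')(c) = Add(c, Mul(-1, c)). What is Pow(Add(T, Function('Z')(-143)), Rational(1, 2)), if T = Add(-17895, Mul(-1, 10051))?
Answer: Mul(I, Pow(27946, Rational(1, 2))) ≈ Mul(167.17, I)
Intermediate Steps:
Function('Z')(c) = 0
T = -27946 (T = Add(-17895, -10051) = -27946)
Pow(Add(T, Function('Z')(-143)), Rational(1, 2)) = Pow(Add(-27946, 0), Rational(1, 2)) = Pow(-27946, Rational(1, 2)) = Mul(I, Pow(27946, Rational(1, 2)))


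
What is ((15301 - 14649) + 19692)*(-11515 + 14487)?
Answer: 60462368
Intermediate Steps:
((15301 - 14649) + 19692)*(-11515 + 14487) = (652 + 19692)*2972 = 20344*2972 = 60462368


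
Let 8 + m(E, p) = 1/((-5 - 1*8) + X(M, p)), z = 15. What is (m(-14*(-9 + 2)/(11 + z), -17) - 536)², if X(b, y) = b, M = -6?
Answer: 106853569/361 ≈ 2.9599e+5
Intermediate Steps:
m(E, p) = -153/19 (m(E, p) = -8 + 1/((-5 - 1*8) - 6) = -8 + 1/((-5 - 8) - 6) = -8 + 1/(-13 - 6) = -8 + 1/(-19) = -8 - 1/19 = -153/19)
(m(-14*(-9 + 2)/(11 + z), -17) - 536)² = (-153/19 - 536)² = (-10337/19)² = 106853569/361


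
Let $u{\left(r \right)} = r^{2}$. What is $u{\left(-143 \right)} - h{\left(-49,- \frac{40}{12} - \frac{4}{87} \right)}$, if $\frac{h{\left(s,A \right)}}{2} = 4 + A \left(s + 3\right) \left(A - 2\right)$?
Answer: $\frac{18597377}{841} \approx 22113.0$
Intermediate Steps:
$h{\left(s,A \right)} = 8 + 2 A \left(-2 + A\right) \left(3 + s\right)$ ($h{\left(s,A \right)} = 2 \left(4 + A \left(s + 3\right) \left(A - 2\right)\right) = 2 \left(4 + A \left(3 + s\right) \left(-2 + A\right)\right) = 2 \left(4 + A \left(-2 + A\right) \left(3 + s\right)\right) = 8 + 2 A \left(-2 + A\right) \left(3 + s\right)$)
$u{\left(-143 \right)} - h{\left(-49,- \frac{40}{12} - \frac{4}{87} \right)} = \left(-143\right)^{2} - \left(8 - 12 \left(- \frac{40}{12} - \frac{4}{87}\right) + 6 \left(- \frac{40}{12} - \frac{4}{87}\right)^{2} - 4 \left(- \frac{40}{12} - \frac{4}{87}\right) \left(-49\right) + 2 \left(-49\right) \left(- \frac{40}{12} - \frac{4}{87}\right)^{2}\right) = 20449 - \left(8 - 12 \left(\left(-40\right) \frac{1}{12} - \frac{4}{87}\right) + 6 \left(\left(-40\right) \frac{1}{12} - \frac{4}{87}\right)^{2} - 4 \left(\left(-40\right) \frac{1}{12} - \frac{4}{87}\right) \left(-49\right) + 2 \left(-49\right) \left(\left(-40\right) \frac{1}{12} - \frac{4}{87}\right)^{2}\right) = 20449 - \left(8 - 12 \left(- \frac{10}{3} - \frac{4}{87}\right) + 6 \left(- \frac{10}{3} - \frac{4}{87}\right)^{2} - 4 \left(- \frac{10}{3} - \frac{4}{87}\right) \left(-49\right) + 2 \left(-49\right) \left(- \frac{10}{3} - \frac{4}{87}\right)^{2}\right) = 20449 - \left(8 - - \frac{1176}{29} + 6 \left(- \frac{98}{29}\right)^{2} - \left(- \frac{392}{29}\right) \left(-49\right) + 2 \left(-49\right) \left(- \frac{98}{29}\right)^{2}\right) = 20449 - \left(8 + \frac{1176}{29} + 6 \cdot \frac{9604}{841} - \frac{19208}{29} + 2 \left(-49\right) \frac{9604}{841}\right) = 20449 - \left(8 + \frac{1176}{29} + \frac{57624}{841} - \frac{19208}{29} - \frac{941192}{841}\right) = 20449 - - \frac{1399768}{841} = 20449 + \frac{1399768}{841} = \frac{18597377}{841}$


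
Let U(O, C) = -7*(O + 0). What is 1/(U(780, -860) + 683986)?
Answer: 1/678526 ≈ 1.4738e-6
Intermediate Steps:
U(O, C) = -7*O
1/(U(780, -860) + 683986) = 1/(-7*780 + 683986) = 1/(-5460 + 683986) = 1/678526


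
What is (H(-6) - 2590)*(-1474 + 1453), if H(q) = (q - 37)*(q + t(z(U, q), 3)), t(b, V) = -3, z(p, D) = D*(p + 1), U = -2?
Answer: 46263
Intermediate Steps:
z(p, D) = D*(1 + p)
H(q) = (-37 + q)*(-3 + q) (H(q) = (q - 37)*(q - 3) = (-37 + q)*(-3 + q))
(H(-6) - 2590)*(-1474 + 1453) = ((111 + (-6)**2 - 40*(-6)) - 2590)*(-1474 + 1453) = ((111 + 36 + 240) - 2590)*(-21) = (387 - 2590)*(-21) = -2203*(-21) = 46263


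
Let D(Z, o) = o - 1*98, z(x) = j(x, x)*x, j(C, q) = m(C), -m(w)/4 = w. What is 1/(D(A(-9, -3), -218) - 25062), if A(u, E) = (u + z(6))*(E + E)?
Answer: -1/25378 ≈ -3.9404e-5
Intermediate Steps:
m(w) = -4*w
j(C, q) = -4*C
z(x) = -4*x² (z(x) = (-4*x)*x = -4*x²)
A(u, E) = 2*E*(-144 + u) (A(u, E) = (u - 4*6²)*(E + E) = (u - 4*36)*(2*E) = (u - 144)*(2*E) = (-144 + u)*(2*E) = 2*E*(-144 + u))
D(Z, o) = -98 + o (D(Z, o) = o - 98 = -98 + o)
1/(D(A(-9, -3), -218) - 25062) = 1/((-98 - 218) - 25062) = 1/(-316 - 25062) = 1/(-25378) = -1/25378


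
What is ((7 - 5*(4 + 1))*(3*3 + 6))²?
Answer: 72900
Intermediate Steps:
((7 - 5*(4 + 1))*(3*3 + 6))² = ((7 - 5*5)*(9 + 6))² = ((7 - 25)*15)² = (-18*15)² = (-270)² = 72900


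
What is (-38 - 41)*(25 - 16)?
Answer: -711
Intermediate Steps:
(-38 - 41)*(25 - 16) = -79*9 = -711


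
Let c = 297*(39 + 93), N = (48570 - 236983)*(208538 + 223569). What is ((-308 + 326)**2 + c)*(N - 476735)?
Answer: -3218174212058928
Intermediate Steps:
N = -81414576191 (N = -188413*432107 = -81414576191)
c = 39204 (c = 297*132 = 39204)
((-308 + 326)**2 + c)*(N - 476735) = ((-308 + 326)**2 + 39204)*(-81414576191 - 476735) = (18**2 + 39204)*(-81415052926) = (324 + 39204)*(-81415052926) = 39528*(-81415052926) = -3218174212058928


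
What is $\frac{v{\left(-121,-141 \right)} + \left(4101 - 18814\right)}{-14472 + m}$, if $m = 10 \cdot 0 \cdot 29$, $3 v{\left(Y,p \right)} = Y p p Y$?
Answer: $- \frac{48505597}{7236} \approx -6703.4$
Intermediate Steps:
$v{\left(Y,p \right)} = \frac{Y^{2} p^{2}}{3}$ ($v{\left(Y,p \right)} = \frac{Y p p Y}{3} = \frac{Y p^{2} Y}{3} = \frac{Y^{2} p^{2}}{3}$)
$m = 0$ ($m = 0 \cdot 29 = 0$)
$\frac{v{\left(-121,-141 \right)} + \left(4101 - 18814\right)}{-14472 + m} = \frac{\frac{\left(-121\right)^{2} \left(-141\right)^{2}}{3} + \left(4101 - 18814\right)}{-14472 + 0} = \frac{\frac{1}{3} \cdot 14641 \cdot 19881 + \left(4101 - 18814\right)}{-14472} = \left(97025907 - 14713\right) \left(- \frac{1}{14472}\right) = 97011194 \left(- \frac{1}{14472}\right) = - \frac{48505597}{7236}$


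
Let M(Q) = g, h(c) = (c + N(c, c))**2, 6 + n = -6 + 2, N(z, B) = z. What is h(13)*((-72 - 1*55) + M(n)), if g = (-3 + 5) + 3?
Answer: -82472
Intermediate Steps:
n = -10 (n = -6 + (-6 + 2) = -6 - 4 = -10)
g = 5 (g = 2 + 3 = 5)
h(c) = 4*c**2 (h(c) = (c + c)**2 = (2*c)**2 = 4*c**2)
M(Q) = 5
h(13)*((-72 - 1*55) + M(n)) = (4*13**2)*((-72 - 1*55) + 5) = (4*169)*((-72 - 55) + 5) = 676*(-127 + 5) = 676*(-122) = -82472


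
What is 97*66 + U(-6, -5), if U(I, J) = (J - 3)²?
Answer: 6466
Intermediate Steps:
U(I, J) = (-3 + J)²
97*66 + U(-6, -5) = 97*66 + (-3 - 5)² = 6402 + (-8)² = 6402 + 64 = 6466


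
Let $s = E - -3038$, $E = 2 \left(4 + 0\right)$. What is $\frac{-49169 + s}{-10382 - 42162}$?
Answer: $\frac{46123}{52544} \approx 0.8778$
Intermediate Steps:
$E = 8$ ($E = 2 \cdot 4 = 8$)
$s = 3046$ ($s = 8 - -3038 = 8 + 3038 = 3046$)
$\frac{-49169 + s}{-10382 - 42162} = \frac{-49169 + 3046}{-10382 - 42162} = - \frac{46123}{-52544} = \left(-46123\right) \left(- \frac{1}{52544}\right) = \frac{46123}{52544}$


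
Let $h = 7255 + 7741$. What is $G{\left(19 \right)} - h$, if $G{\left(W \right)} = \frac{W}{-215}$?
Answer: $- \frac{3224159}{215} \approx -14996.0$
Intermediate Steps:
$G{\left(W \right)} = - \frac{W}{215}$ ($G{\left(W \right)} = W \left(- \frac{1}{215}\right) = - \frac{W}{215}$)
$h = 14996$
$G{\left(19 \right)} - h = \left(- \frac{1}{215}\right) 19 - 14996 = - \frac{19}{215} - 14996 = - \frac{3224159}{215}$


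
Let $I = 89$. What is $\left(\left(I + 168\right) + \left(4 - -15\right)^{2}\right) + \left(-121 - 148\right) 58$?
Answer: $-14984$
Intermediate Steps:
$\left(\left(I + 168\right) + \left(4 - -15\right)^{2}\right) + \left(-121 - 148\right) 58 = \left(\left(89 + 168\right) + \left(4 - -15\right)^{2}\right) + \left(-121 - 148\right) 58 = \left(257 + \left(4 + \left(-5 + 20\right)\right)^{2}\right) + \left(-121 - 148\right) 58 = \left(257 + \left(4 + 15\right)^{2}\right) - 15602 = \left(257 + 19^{2}\right) - 15602 = \left(257 + 361\right) - 15602 = 618 - 15602 = -14984$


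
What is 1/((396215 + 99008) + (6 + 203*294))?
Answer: 1/554911 ≈ 1.8021e-6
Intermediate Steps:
1/((396215 + 99008) + (6 + 203*294)) = 1/(495223 + (6 + 59682)) = 1/(495223 + 59688) = 1/554911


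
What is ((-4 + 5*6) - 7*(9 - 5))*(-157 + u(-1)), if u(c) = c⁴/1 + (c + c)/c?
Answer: 308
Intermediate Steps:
u(c) = 2 + c⁴ (u(c) = c⁴*1 + (2*c)/c = c⁴ + 2 = 2 + c⁴)
((-4 + 5*6) - 7*(9 - 5))*(-157 + u(-1)) = ((-4 + 5*6) - 7*(9 - 5))*(-157 + (2 + (-1)⁴)) = ((-4 + 30) - 7*4)*(-157 + (2 + 1)) = (26 - 28)*(-157 + 3) = -2*(-154) = 308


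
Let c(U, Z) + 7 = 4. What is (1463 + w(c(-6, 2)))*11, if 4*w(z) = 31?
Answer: 64713/4 ≈ 16178.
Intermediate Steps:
c(U, Z) = -3 (c(U, Z) = -7 + 4 = -3)
w(z) = 31/4 (w(z) = (¼)*31 = 31/4)
(1463 + w(c(-6, 2)))*11 = (1463 + 31/4)*11 = (5883/4)*11 = 64713/4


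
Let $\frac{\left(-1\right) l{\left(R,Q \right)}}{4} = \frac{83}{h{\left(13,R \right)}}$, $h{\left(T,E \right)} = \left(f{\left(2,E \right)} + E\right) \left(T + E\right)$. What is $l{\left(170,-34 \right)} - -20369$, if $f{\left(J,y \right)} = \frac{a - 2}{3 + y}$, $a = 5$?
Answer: $\frac{109637694215}{5382579} \approx 20369.0$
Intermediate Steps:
$f{\left(J,y \right)} = \frac{3}{3 + y}$ ($f{\left(J,y \right)} = \frac{5 - 2}{3 + y} = \frac{3}{3 + y}$)
$h{\left(T,E \right)} = \left(E + T\right) \left(E + \frac{3}{3 + E}\right)$ ($h{\left(T,E \right)} = \left(\frac{3}{3 + E} + E\right) \left(T + E\right) = \left(E + \frac{3}{3 + E}\right) \left(E + T\right) = \left(E + T\right) \left(E + \frac{3}{3 + E}\right)$)
$l{\left(R,Q \right)} = - \frac{332 \left(3 + R\right)}{39 + 3 R + R \left(3 + R\right) \left(13 + R\right)}$ ($l{\left(R,Q \right)} = - 4 \frac{83}{\frac{1}{3 + R} \left(3 R + 3 \cdot 13 + R \left(3 + R\right) \left(R + 13\right)\right)} = - 4 \frac{83}{\frac{1}{3 + R} \left(3 R + 39 + R \left(3 + R\right) \left(13 + R\right)\right)} = - 4 \frac{83}{\frac{1}{3 + R} \left(39 + 3 R + R \left(3 + R\right) \left(13 + R\right)\right)} = - 4 \cdot 83 \frac{3 + R}{39 + 3 R + R \left(3 + R\right) \left(13 + R\right)} = - 4 \frac{83 \left(3 + R\right)}{39 + 3 R + R \left(3 + R\right) \left(13 + R\right)} = - \frac{332 \left(3 + R\right)}{39 + 3 R + R \left(3 + R\right) \left(13 + R\right)}$)
$l{\left(170,-34 \right)} - -20369 = \frac{332 \left(-3 - 170\right)}{39 + 3 \cdot 170 + 170 \left(3 + 170\right) \left(13 + 170\right)} - -20369 = \frac{332 \left(-3 - 170\right)}{39 + 510 + 170 \cdot 173 \cdot 183} + 20369 = 332 \frac{1}{39 + 510 + 5382030} \left(-173\right) + 20369 = 332 \cdot \frac{1}{5382579} \left(-173\right) + 20369 = - \frac{57436}{5382579} + 20369 = \frac{109637694215}{5382579}$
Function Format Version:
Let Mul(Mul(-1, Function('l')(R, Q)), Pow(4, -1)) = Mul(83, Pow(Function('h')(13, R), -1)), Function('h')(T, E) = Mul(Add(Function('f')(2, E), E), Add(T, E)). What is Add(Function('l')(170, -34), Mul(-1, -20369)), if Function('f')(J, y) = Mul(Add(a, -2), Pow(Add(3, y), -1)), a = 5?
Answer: Rational(109637694215, 5382579) ≈ 20369.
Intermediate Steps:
Function('f')(J, y) = Mul(3, Pow(Add(3, y), -1)) (Function('f')(J, y) = Mul(Add(5, -2), Pow(Add(3, y), -1)) = Mul(3, Pow(Add(3, y), -1)))
Function('h')(T, E) = Mul(Add(E, T), Add(E, Mul(3, Pow(Add(3, E), -1)))) (Function('h')(T, E) = Mul(Add(Mul(3, Pow(Add(3, E), -1)), E), Add(T, E)) = Mul(Add(E, Mul(3, Pow(Add(3, E), -1))), Add(E, T)) = Mul(Add(E, T), Add(E, Mul(3, Pow(Add(3, E), -1)))))
Function('l')(R, Q) = Mul(-332, Pow(Add(39, Mul(3, R), Mul(R, Add(3, R), Add(13, R))), -1), Add(3, R)) (Function('l')(R, Q) = Mul(-4, Mul(83, Pow(Mul(Pow(Add(3, R), -1), Add(Mul(3, R), Mul(3, 13), Mul(R, Add(3, R), Add(R, 13)))), -1))) = Mul(-4, Mul(83, Pow(Mul(Pow(Add(3, R), -1), Add(Mul(3, R), 39, Mul(R, Add(3, R), Add(13, R)))), -1))) = Mul(-4, Mul(83, Pow(Mul(Pow(Add(3, R), -1), Add(39, Mul(3, R), Mul(R, Add(3, R), Add(13, R)))), -1))) = Mul(-4, Mul(83, Mul(Pow(Add(39, Mul(3, R), Mul(R, Add(3, R), Add(13, R))), -1), Add(3, R)))) = Mul(-4, Mul(83, Pow(Add(39, Mul(3, R), Mul(R, Add(3, R), Add(13, R))), -1), Add(3, R))) = Mul(-332, Pow(Add(39, Mul(3, R), Mul(R, Add(3, R), Add(13, R))), -1), Add(3, R)))
Add(Function('l')(170, -34), Mul(-1, -20369)) = Add(Mul(332, Pow(Add(39, Mul(3, 170), Mul(170, Add(3, 170), Add(13, 170))), -1), Add(-3, Mul(-1, 170))), Mul(-1, -20369)) = Add(Mul(332, Pow(Add(39, 510, Mul(170, 173, 183)), -1), Add(-3, -170)), 20369) = Add(Mul(332, Pow(Add(39, 510, 5382030), -1), -173), 20369) = Add(Mul(332, Pow(5382579, -1), -173), 20369) = Add(Mul(332, Rational(1, 5382579), -173), 20369) = Add(Rational(-57436, 5382579), 20369) = Rational(109637694215, 5382579)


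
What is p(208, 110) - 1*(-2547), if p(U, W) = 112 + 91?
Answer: 2750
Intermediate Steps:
p(U, W) = 203
p(208, 110) - 1*(-2547) = 203 - 1*(-2547) = 203 + 2547 = 2750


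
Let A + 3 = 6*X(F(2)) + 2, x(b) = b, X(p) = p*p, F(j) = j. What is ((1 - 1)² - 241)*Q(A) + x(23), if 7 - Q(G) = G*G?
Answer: 125825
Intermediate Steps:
X(p) = p²
A = 23 (A = -3 + (6*2² + 2) = -3 + (6*4 + 2) = -3 + (24 + 2) = -3 + 26 = 23)
Q(G) = 7 - G² (Q(G) = 7 - G*G = 7 - G²)
((1 - 1)² - 241)*Q(A) + x(23) = ((1 - 1)² - 241)*(7 - 1*23²) + 23 = (0² - 241)*(7 - 1*529) + 23 = (0 - 241)*(7 - 529) + 23 = -241*(-522) + 23 = 125802 + 23 = 125825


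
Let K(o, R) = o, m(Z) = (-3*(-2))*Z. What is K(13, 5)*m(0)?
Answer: 0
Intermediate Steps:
m(Z) = 6*Z
K(13, 5)*m(0) = 13*(6*0) = 13*0 = 0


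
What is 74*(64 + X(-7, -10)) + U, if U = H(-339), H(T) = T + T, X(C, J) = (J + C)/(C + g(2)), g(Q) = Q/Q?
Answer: 12803/3 ≈ 4267.7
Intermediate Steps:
g(Q) = 1
X(C, J) = (C + J)/(1 + C) (X(C, J) = (J + C)/(C + 1) = (C + J)/(1 + C))
H(T) = 2*T
U = -678 (U = 2*(-339) = -678)
74*(64 + X(-7, -10)) + U = 74*(64 + (-7 - 10)/(1 - 7)) - 678 = 74*(64 - 17/(-6)) - 678 = 74*(64 - ⅙*(-17)) - 678 = 74*(64 + 17/6) - 678 = 74*(401/6) - 678 = 14837/3 - 678 = 12803/3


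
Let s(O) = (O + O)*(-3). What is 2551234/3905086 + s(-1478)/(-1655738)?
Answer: 1047386194511/1616449820867 ≈ 0.64795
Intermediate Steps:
s(O) = -6*O (s(O) = (2*O)*(-3) = -6*O)
2551234/3905086 + s(-1478)/(-1655738) = 2551234/3905086 - 6*(-1478)/(-1655738) = 2551234*(1/3905086) + 8868*(-1/1655738) = 1275617/1952543 - 4434/827869 = 1047386194511/1616449820867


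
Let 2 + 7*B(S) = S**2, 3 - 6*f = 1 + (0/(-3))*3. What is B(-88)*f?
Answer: 1106/3 ≈ 368.67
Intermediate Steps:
f = 1/3 (f = 1/2 - (1 + (0/(-3))*3)/6 = 1/2 - (1 + (0*(-1/3))*3)/6 = 1/2 - (1 + 0*3)/6 = 1/2 - (1 + 0)/6 = 1/2 - 1/6*1 = 1/2 - 1/6 = 1/3 ≈ 0.33333)
B(S) = -2/7 + S**2/7
B(-88)*f = (-2/7 + (1/7)*(-88)**2)*(1/3) = (-2/7 + (1/7)*7744)*(1/3) = (-2/7 + 7744/7)*(1/3) = 1106*(1/3) = 1106/3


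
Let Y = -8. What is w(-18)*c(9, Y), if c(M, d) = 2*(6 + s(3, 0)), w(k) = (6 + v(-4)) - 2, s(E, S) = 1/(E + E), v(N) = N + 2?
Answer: 74/3 ≈ 24.667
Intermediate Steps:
v(N) = 2 + N
s(E, S) = 1/(2*E)
w(k) = 2 (w(k) = (6 + (2 - 4)) - 2 = (6 - 2) - 2 = 4 - 2 = 2)
c(M, d) = 37/3 (c(M, d) = 2*(6 + (½)/3) = 2*(6 + (½)*(⅓)) = 2*(6 + ⅙) = 2*(37/6) = 37/3)
w(-18)*c(9, Y) = 2*(37/3) = 74/3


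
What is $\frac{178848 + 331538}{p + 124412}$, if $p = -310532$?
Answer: $- \frac{255193}{93060} \approx -2.7422$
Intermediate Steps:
$\frac{178848 + 331538}{p + 124412} = \frac{178848 + 331538}{-310532 + 124412} = \frac{510386}{-186120} = 510386 \left(- \frac{1}{186120}\right) = - \frac{255193}{93060}$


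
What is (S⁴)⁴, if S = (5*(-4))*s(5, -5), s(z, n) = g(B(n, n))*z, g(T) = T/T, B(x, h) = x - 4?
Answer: 100000000000000000000000000000000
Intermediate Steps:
B(x, h) = -4 + x
g(T) = 1
s(z, n) = z (s(z, n) = 1*z = z)
S = -100 (S = (5*(-4))*5 = -20*5 = -100)
(S⁴)⁴ = ((-100)⁴)⁴ = 100000000⁴ = 100000000000000000000000000000000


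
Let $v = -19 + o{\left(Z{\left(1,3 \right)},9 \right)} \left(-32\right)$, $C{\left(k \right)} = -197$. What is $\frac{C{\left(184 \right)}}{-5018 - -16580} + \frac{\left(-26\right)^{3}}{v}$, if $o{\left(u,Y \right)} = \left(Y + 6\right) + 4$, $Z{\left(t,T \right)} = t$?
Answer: $\frac{22565577}{805486} \approx 28.015$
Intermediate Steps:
$o{\left(u,Y \right)} = 10 + Y$ ($o{\left(u,Y \right)} = \left(6 + Y\right) + 4 = 10 + Y$)
$v = -627$ ($v = -19 + \left(10 + 9\right) \left(-32\right) = -19 + 19 \left(-32\right) = -19 - 608 = -627$)
$\frac{C{\left(184 \right)}}{-5018 - -16580} + \frac{\left(-26\right)^{3}}{v} = - \frac{197}{-5018 - -16580} + \frac{\left(-26\right)^{3}}{-627} = - \frac{197}{-5018 + 16580} - - \frac{17576}{627} = - \frac{197}{11562} + \frac{17576}{627} = \frac{22565577}{805486}$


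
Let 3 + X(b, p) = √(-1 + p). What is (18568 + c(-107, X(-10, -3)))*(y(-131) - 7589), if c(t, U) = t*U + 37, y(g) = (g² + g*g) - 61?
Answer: 504794272 - 5707808*I ≈ 5.0479e+8 - 5.7078e+6*I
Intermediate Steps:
X(b, p) = -3 + √(-1 + p)
y(g) = -61 + 2*g² (y(g) = (g² + g²) - 61 = 2*g² - 61 = -61 + 2*g²)
c(t, U) = 37 + U*t (c(t, U) = U*t + 37 = 37 + U*t)
(18568 + c(-107, X(-10, -3)))*(y(-131) - 7589) = (18568 + (37 + (-3 + √(-1 - 3))*(-107)))*((-61 + 2*(-131)²) - 7589) = (18568 + (37 + (-3 + √(-4))*(-107)))*((-61 + 2*17161) - 7589) = (18568 + (37 + (-3 + 2*I)*(-107)))*((-61 + 34322) - 7589) = (18568 + (37 + (321 - 214*I)))*(34261 - 7589) = (18568 + (358 - 214*I))*26672 = (18926 - 214*I)*26672 = 504794272 - 5707808*I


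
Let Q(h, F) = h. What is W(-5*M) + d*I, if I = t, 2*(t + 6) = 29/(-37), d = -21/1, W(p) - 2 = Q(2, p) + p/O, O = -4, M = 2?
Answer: 5207/37 ≈ 140.73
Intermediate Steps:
W(p) = 4 - p/4 (W(p) = 2 + (2 + p/(-4)) = 2 + (2 + p*(-¼)) = 2 + (2 - p/4) = 4 - p/4)
d = -21 (d = -21*1 = -21)
t = -473/74 (t = -6 + (29/(-37))/2 = -6 + (29*(-1/37))/2 = -6 + (½)*(-29/37) = -6 - 29/74 = -473/74 ≈ -6.3919)
I = -473/74 ≈ -6.3919
W(-5*M) + d*I = (4 - (-5)*2/4) - 21*(-473/74) = (4 - ¼*(-10)) + 9933/74 = (4 + 5/2) + 9933/74 = 13/2 + 9933/74 = 5207/37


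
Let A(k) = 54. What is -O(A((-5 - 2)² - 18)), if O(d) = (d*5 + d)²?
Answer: -104976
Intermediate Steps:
O(d) = 36*d² (O(d) = (5*d + d)² = (6*d)² = 36*d²)
-O(A((-5 - 2)² - 18)) = -36*54² = -36*2916 = -1*104976 = -104976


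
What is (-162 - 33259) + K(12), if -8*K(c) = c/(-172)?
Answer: -11496821/344 ≈ -33421.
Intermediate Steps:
K(c) = c/1376 (K(c) = -c/(8*(-172)) = -c*(-1)/(8*172) = -(-1)*c/1376 = c/1376)
(-162 - 33259) + K(12) = (-162 - 33259) + (1/1376)*12 = -33421 + 3/344 = -11496821/344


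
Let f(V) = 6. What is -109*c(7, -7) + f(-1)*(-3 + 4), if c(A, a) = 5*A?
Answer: -3809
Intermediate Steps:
-109*c(7, -7) + f(-1)*(-3 + 4) = -545*7 + 6*(-3 + 4) = -109*35 + 6*1 = -3815 + 6 = -3809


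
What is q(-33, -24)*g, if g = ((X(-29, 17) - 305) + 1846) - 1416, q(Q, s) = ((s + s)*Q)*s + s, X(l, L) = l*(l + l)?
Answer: -68738280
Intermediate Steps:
X(l, L) = 2*l**2 (X(l, L) = l*(2*l) = 2*l**2)
q(Q, s) = s + 2*Q*s**2 (q(Q, s) = ((2*s)*Q)*s + s = (2*Q*s)*s + s = 2*Q*s**2 + s = s + 2*Q*s**2)
g = 1807 (g = ((2*(-29)**2 - 305) + 1846) - 1416 = ((2*841 - 305) + 1846) - 1416 = ((1682 - 305) + 1846) - 1416 = (1377 + 1846) - 1416 = 3223 - 1416 = 1807)
q(-33, -24)*g = -24*(1 + 2*(-33)*(-24))*1807 = -24*(1 + 1584)*1807 = -24*1585*1807 = -38040*1807 = -68738280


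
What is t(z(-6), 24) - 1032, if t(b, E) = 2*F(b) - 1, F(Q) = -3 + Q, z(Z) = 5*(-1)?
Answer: -1049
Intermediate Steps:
z(Z) = -5
t(b, E) = -7 + 2*b (t(b, E) = 2*(-3 + b) - 1 = (-6 + 2*b) - 1 = -7 + 2*b)
t(z(-6), 24) - 1032 = (-7 + 2*(-5)) - 1032 = (-7 - 10) - 1032 = -17 - 1032 = -1049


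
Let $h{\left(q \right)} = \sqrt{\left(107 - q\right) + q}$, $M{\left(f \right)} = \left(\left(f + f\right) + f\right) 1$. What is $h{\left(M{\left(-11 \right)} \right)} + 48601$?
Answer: $48601 + \sqrt{107} \approx 48611.0$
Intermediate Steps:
$M{\left(f \right)} = 3 f$ ($M{\left(f \right)} = \left(2 f + f\right) 1 = 3 f 1 = 3 f$)
$h{\left(q \right)} = \sqrt{107}$
$h{\left(M{\left(-11 \right)} \right)} + 48601 = \sqrt{107} + 48601 = 48601 + \sqrt{107}$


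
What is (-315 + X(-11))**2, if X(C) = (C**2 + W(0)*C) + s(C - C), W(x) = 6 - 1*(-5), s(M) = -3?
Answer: 101124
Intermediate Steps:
W(x) = 11 (W(x) = 6 + 5 = 11)
X(C) = -3 + C**2 + 11*C (X(C) = (C**2 + 11*C) - 3 = -3 + C**2 + 11*C)
(-315 + X(-11))**2 = (-315 + (-3 + (-11)**2 + 11*(-11)))**2 = (-315 + (-3 + 121 - 121))**2 = (-315 - 3)**2 = (-318)**2 = 101124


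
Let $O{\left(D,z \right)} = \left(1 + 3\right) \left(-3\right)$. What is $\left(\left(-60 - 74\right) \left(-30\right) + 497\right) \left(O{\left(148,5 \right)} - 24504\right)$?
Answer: $-110738772$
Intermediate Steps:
$O{\left(D,z \right)} = -12$ ($O{\left(D,z \right)} = 4 \left(-3\right) = -12$)
$\left(\left(-60 - 74\right) \left(-30\right) + 497\right) \left(O{\left(148,5 \right)} - 24504\right) = \left(\left(-60 - 74\right) \left(-30\right) + 497\right) \left(-12 - 24504\right) = \left(\left(-134\right) \left(-30\right) + 497\right) \left(-24516\right) = \left(4020 + 497\right) \left(-24516\right) = 4517 \left(-24516\right) = -110738772$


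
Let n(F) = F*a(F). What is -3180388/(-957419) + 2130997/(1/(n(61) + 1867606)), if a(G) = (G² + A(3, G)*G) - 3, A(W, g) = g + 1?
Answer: 4743813831174430146/957419 ≈ 4.9548e+12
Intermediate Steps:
A(W, g) = 1 + g
a(G) = -3 + G² + G*(1 + G) (a(G) = (G² + (1 + G)*G) - 3 = (G² + G*(1 + G)) - 3 = -3 + G² + G*(1 + G))
n(F) = F*(-3 + F + 2*F²)
-3180388/(-957419) + 2130997/(1/(n(61) + 1867606)) = -3180388/(-957419) + 2130997/(1/(61*(-3 + 61 + 2*61²) + 1867606)) = -3180388*(-1/957419) + 2130997/(1/(61*(-3 + 61 + 2*3721) + 1867606)) = 3180388/957419 + 2130997/(1/(61*(-3 + 61 + 7442) + 1867606)) = 3180388/957419 + 2130997/(1/(61*7500 + 1867606)) = 3180388/957419 + 2130997/(1/(457500 + 1867606)) = 3180388/957419 + 2130997/(1/2325106) = 3180388/957419 + 2130997*2325106 = 3180388/957419 + 4954793910682 = 4743813831174430146/957419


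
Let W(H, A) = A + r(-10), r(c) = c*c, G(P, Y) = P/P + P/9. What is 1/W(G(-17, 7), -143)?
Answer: -1/43 ≈ -0.023256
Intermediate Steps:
G(P, Y) = 1 + P/9 (G(P, Y) = 1 + P*(1/9) = 1 + P/9)
r(c) = c**2
W(H, A) = 100 + A (W(H, A) = A + (-10)**2 = A + 100 = 100 + A)
1/W(G(-17, 7), -143) = 1/(100 - 143) = 1/(-43) = -1/43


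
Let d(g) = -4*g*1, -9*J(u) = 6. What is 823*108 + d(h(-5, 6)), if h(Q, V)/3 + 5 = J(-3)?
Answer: 88952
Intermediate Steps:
J(u) = -⅔ (J(u) = -⅑*6 = -⅔)
h(Q, V) = -17 (h(Q, V) = -15 + 3*(-⅔) = -15 - 2 = -17)
d(g) = -4*g
823*108 + d(h(-5, 6)) = 823*108 - 4*(-17) = 88884 + 68 = 88952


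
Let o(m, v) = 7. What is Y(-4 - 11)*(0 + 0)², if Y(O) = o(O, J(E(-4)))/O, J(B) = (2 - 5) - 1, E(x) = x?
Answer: 0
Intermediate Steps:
J(B) = -4 (J(B) = -3 - 1 = -4)
Y(O) = 7/O
Y(-4 - 11)*(0 + 0)² = (7/(-4 - 11))*(0 + 0)² = (7/(-15))*0² = (7*(-1/15))*0 = -7/15*0 = 0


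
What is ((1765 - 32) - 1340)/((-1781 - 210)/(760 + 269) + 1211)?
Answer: 404397/1244128 ≈ 0.32504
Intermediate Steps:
((1765 - 32) - 1340)/((-1781 - 210)/(760 + 269) + 1211) = (1733 - 1340)/(-1991/1029 + 1211) = 393/(-1991*1/1029 + 1211) = 393/(-1991/1029 + 1211) = 393/(1244128/1029) = 393*(1029/1244128) = 404397/1244128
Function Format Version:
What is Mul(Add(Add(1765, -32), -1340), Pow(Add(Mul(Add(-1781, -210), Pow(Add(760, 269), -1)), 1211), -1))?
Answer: Rational(404397, 1244128) ≈ 0.32504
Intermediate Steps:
Mul(Add(Add(1765, -32), -1340), Pow(Add(Mul(Add(-1781, -210), Pow(Add(760, 269), -1)), 1211), -1)) = Mul(Add(1733, -1340), Pow(Add(Mul(-1991, Pow(1029, -1)), 1211), -1)) = Mul(393, Pow(Add(Mul(-1991, Rational(1, 1029)), 1211), -1)) = Mul(393, Pow(Add(Rational(-1991, 1029), 1211), -1)) = Mul(393, Pow(Rational(1244128, 1029), -1)) = Mul(393, Rational(1029, 1244128)) = Rational(404397, 1244128)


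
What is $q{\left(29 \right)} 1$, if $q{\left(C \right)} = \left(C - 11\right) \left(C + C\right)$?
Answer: $1044$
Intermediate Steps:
$q{\left(C \right)} = 2 C \left(-11 + C\right)$ ($q{\left(C \right)} = \left(-11 + C\right) 2 C = 2 C \left(-11 + C\right)$)
$q{\left(29 \right)} 1 = 2 \cdot 29 \left(-11 + 29\right) 1 = 2 \cdot 29 \cdot 18 \cdot 1 = 1044 \cdot 1 = 1044$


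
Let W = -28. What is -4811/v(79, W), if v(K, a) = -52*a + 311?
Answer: -4811/1767 ≈ -2.7227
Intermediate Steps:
v(K, a) = 311 - 52*a
-4811/v(79, W) = -4811/(311 - 52*(-28)) = -4811/(311 + 1456) = -4811/1767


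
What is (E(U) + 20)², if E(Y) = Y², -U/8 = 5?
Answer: 2624400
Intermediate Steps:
U = -40 (U = -8*5 = -40)
(E(U) + 20)² = ((-40)² + 20)² = (1600 + 20)² = 1620² = 2624400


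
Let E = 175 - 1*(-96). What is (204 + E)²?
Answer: 225625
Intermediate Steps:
E = 271 (E = 175 + 96 = 271)
(204 + E)² = (204 + 271)² = 475² = 225625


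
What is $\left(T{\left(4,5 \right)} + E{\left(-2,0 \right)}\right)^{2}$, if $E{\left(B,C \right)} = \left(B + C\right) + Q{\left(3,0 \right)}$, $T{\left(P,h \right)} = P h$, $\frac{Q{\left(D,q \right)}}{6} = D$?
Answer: $1296$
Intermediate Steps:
$Q{\left(D,q \right)} = 6 D$
$E{\left(B,C \right)} = 18 + B + C$ ($E{\left(B,C \right)} = \left(B + C\right) + 6 \cdot 3 = \left(B + C\right) + 18 = 18 + B + C$)
$\left(T{\left(4,5 \right)} + E{\left(-2,0 \right)}\right)^{2} = \left(4 \cdot 5 + \left(18 - 2 + 0\right)\right)^{2} = \left(20 + 16\right)^{2} = 36^{2} = 1296$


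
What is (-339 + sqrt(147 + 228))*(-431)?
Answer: 146109 - 2155*sqrt(15) ≈ 1.3776e+5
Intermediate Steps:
(-339 + sqrt(147 + 228))*(-431) = (-339 + sqrt(375))*(-431) = (-339 + 5*sqrt(15))*(-431) = 146109 - 2155*sqrt(15)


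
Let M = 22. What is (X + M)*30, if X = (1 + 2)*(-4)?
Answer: 300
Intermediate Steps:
X = -12 (X = 3*(-4) = -12)
(X + M)*30 = (-12 + 22)*30 = 10*30 = 300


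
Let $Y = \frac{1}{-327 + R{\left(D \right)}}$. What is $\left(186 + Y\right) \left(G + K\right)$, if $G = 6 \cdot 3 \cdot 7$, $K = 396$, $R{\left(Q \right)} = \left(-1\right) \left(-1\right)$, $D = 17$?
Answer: $\frac{15825735}{163} \approx 97090.0$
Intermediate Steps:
$R{\left(Q \right)} = 1$
$Y = - \frac{1}{326}$ ($Y = \frac{1}{-327 + 1} = \frac{1}{-326} = - \frac{1}{326} \approx -0.0030675$)
$G = 126$ ($G = 18 \cdot 7 = 126$)
$\left(186 + Y\right) \left(G + K\right) = \left(186 - \frac{1}{326}\right) \left(126 + 396\right) = \frac{60635}{326} \cdot 522 = \frac{15825735}{163}$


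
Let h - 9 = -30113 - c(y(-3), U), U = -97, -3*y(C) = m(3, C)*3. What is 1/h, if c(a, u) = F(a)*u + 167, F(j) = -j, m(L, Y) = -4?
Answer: -1/30659 ≈ -3.2617e-5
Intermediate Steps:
y(C) = 4 (y(C) = -(-4)*3/3 = -1/3*(-12) = 4)
c(a, u) = 167 - a*u (c(a, u) = (-a)*u + 167 = -a*u + 167 = 167 - a*u)
h = -30659 (h = 9 + (-30113 - (167 - 1*4*(-97))) = 9 + (-30113 - (167 + 388)) = 9 + (-30113 - 1*555) = 9 + (-30113 - 555) = 9 - 30668 = -30659)
1/h = 1/(-30659) = -1/30659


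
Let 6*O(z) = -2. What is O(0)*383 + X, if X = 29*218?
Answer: 18583/3 ≈ 6194.3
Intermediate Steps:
O(z) = -⅓ (O(z) = (⅙)*(-2) = -⅓)
X = 6322
O(0)*383 + X = -⅓*383 + 6322 = -383/3 + 6322 = 18583/3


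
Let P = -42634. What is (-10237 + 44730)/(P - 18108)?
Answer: -34493/60742 ≈ -0.56786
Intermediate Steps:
(-10237 + 44730)/(P - 18108) = (-10237 + 44730)/(-42634 - 18108) = 34493/(-60742) = 34493*(-1/60742) = -34493/60742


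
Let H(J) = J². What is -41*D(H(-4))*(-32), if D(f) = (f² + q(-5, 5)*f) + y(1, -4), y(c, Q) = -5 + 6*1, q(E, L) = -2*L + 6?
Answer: 253216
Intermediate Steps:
q(E, L) = 6 - 2*L
y(c, Q) = 1 (y(c, Q) = -5 + 6 = 1)
D(f) = 1 + f² - 4*f (D(f) = (f² + (6 - 2*5)*f) + 1 = (f² + (6 - 10)*f) + 1 = (f² - 4*f) + 1 = 1 + f² - 4*f)
-41*D(H(-4))*(-32) = -41*(1 + ((-4)²)² - 4*(-4)²)*(-32) = -41*(1 + 16² - 4*16)*(-32) = -41*(1 + 256 - 64)*(-32) = -41*193*(-32) = -7913*(-32) = 253216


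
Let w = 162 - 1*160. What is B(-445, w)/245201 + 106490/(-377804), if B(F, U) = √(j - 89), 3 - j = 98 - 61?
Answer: -53245/188902 + I*√123/245201 ≈ -0.28187 + 4.523e-5*I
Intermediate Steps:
w = 2 (w = 162 - 160 = 2)
j = -34 (j = 3 - (98 - 61) = 3 - 1*37 = 3 - 37 = -34)
B(F, U) = I*√123 (B(F, U) = √(-34 - 89) = √(-123) = I*√123)
B(-445, w)/245201 + 106490/(-377804) = (I*√123)/245201 + 106490/(-377804) = (I*√123)*(1/245201) + 106490*(-1/377804) = I*√123/245201 - 53245/188902 = -53245/188902 + I*√123/245201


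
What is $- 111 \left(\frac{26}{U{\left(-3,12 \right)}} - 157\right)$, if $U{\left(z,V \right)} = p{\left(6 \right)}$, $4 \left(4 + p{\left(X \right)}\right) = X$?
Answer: $\frac{92907}{5} \approx 18581.0$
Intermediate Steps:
$p{\left(X \right)} = -4 + \frac{X}{4}$
$U{\left(z,V \right)} = - \frac{5}{2}$ ($U{\left(z,V \right)} = -4 + \frac{1}{4} \cdot 6 = -4 + \frac{3}{2} = - \frac{5}{2}$)
$- 111 \left(\frac{26}{U{\left(-3,12 \right)}} - 157\right) = - 111 \left(\frac{26}{- \frac{5}{2}} - 157\right) = - 111 \left(26 \left(- \frac{2}{5}\right) - 157\right) = - 111 \left(- \frac{52}{5} - 157\right) = \left(-111\right) \left(- \frac{837}{5}\right) = \frac{92907}{5}$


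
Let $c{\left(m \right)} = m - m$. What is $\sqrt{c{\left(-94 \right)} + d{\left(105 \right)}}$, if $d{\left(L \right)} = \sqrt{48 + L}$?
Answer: $\sqrt{3} \sqrt[4]{17} \approx 3.517$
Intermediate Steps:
$c{\left(m \right)} = 0$
$\sqrt{c{\left(-94 \right)} + d{\left(105 \right)}} = \sqrt{0 + \sqrt{48 + 105}} = \sqrt{0 + \sqrt{153}} = \sqrt{0 + 3 \sqrt{17}} = \sqrt{3 \sqrt{17}} = \sqrt{3} \sqrt[4]{17}$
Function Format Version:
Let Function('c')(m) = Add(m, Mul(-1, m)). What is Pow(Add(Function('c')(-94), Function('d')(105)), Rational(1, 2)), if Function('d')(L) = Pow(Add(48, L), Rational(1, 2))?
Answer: Mul(Pow(3, Rational(1, 2)), Pow(17, Rational(1, 4))) ≈ 3.5170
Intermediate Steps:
Function('c')(m) = 0
Pow(Add(Function('c')(-94), Function('d')(105)), Rational(1, 2)) = Pow(Add(0, Pow(Add(48, 105), Rational(1, 2))), Rational(1, 2)) = Pow(Add(0, Pow(153, Rational(1, 2))), Rational(1, 2)) = Pow(Add(0, Mul(3, Pow(17, Rational(1, 2)))), Rational(1, 2)) = Pow(Mul(3, Pow(17, Rational(1, 2))), Rational(1, 2)) = Mul(Pow(3, Rational(1, 2)), Pow(17, Rational(1, 4)))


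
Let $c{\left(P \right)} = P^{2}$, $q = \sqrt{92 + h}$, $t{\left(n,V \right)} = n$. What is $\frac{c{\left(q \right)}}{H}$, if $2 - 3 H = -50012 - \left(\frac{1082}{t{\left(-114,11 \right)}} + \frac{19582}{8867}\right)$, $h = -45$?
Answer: $\frac{71264079}{25274344993} \approx 0.0028196$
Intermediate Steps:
$q = \sqrt{47}$ ($q = \sqrt{92 - 45} = \sqrt{47} \approx 6.8557$)
$H = \frac{25274344993}{1516257}$ ($H = \frac{2}{3} - \frac{-50012 - \left(\frac{1082}{-114} + \frac{19582}{8867}\right)}{3} = \frac{2}{3} - \frac{-50012 - \left(1082 \left(- \frac{1}{114}\right) + 19582 \cdot \frac{1}{8867}\right)}{3} = \frac{2}{3} - \frac{-50012 - \left(- \frac{541}{57} + \frac{19582}{8867}\right)}{3} = \frac{2}{3} - \frac{-50012 - - \frac{3680873}{505419}}{3} = \frac{2}{3} - \frac{-50012 + \frac{3680873}{505419}}{3} = \frac{2}{3} - - \frac{25273334155}{1516257} = \frac{2}{3} + \frac{25273334155}{1516257} = \frac{25274344993}{1516257} \approx 16669.0$)
$\frac{c{\left(q \right)}}{H} = \frac{\left(\sqrt{47}\right)^{2}}{\frac{25274344993}{1516257}} = 47 \cdot \frac{1516257}{25274344993} = \frac{71264079}{25274344993}$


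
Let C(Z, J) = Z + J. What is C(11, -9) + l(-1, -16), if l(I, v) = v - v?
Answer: 2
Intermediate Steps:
l(I, v) = 0
C(Z, J) = J + Z
C(11, -9) + l(-1, -16) = (-9 + 11) + 0 = 2 + 0 = 2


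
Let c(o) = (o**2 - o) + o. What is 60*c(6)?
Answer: 2160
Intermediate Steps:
c(o) = o**2
60*c(6) = 60*6**2 = 60*36 = 2160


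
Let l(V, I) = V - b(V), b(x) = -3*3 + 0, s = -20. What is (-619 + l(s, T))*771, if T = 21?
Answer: -485730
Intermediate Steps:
b(x) = -9 (b(x) = -9 + 0 = -9)
l(V, I) = 9 + V (l(V, I) = V - 1*(-9) = V + 9 = 9 + V)
(-619 + l(s, T))*771 = (-619 + (9 - 20))*771 = (-619 - 11)*771 = -630*771 = -485730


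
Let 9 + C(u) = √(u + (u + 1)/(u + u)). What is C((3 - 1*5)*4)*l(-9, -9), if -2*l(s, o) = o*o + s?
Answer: 324 - 99*I ≈ 324.0 - 99.0*I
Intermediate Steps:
l(s, o) = -s/2 - o²/2 (l(s, o) = -(o*o + s)/2 = -(o² + s)/2 = -(s + o²)/2 = -s/2 - o²/2)
C(u) = -9 + √(u + (1 + u)/(2*u)) (C(u) = -9 + √(u + (u + 1)/(u + u)) = -9 + √(u + (1 + u)/((2*u))) = -9 + √(u + (1 + u)*(1/(2*u))) = -9 + √(u + (1 + u)/(2*u)))
C((3 - 1*5)*4)*l(-9, -9) = (-9 + √(2 + 2/(((3 - 1*5)*4)) + 4*((3 - 1*5)*4))/2)*(-½*(-9) - ½*(-9)²) = (-9 + √(2 + 2/(((3 - 5)*4)) + 4*((3 - 5)*4))/2)*(9/2 - ½*81) = (-9 + √(2 + 2/((-2*4)) + 4*(-2*4))/2)*(9/2 - 81/2) = (-9 + √(2 + 2/(-8) + 4*(-8))/2)*(-36) = (-9 + √(2 + 2*(-⅛) - 32)/2)*(-36) = (-9 + √(2 - ¼ - 32)/2)*(-36) = (-9 + √(-121/4)/2)*(-36) = (-9 + (11*I/2)/2)*(-36) = (-9 + 11*I/4)*(-36) = 324 - 99*I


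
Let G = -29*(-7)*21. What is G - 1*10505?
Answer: -6242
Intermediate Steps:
G = 4263 (G = 203*21 = 4263)
G - 1*10505 = 4263 - 1*10505 = 4263 - 10505 = -6242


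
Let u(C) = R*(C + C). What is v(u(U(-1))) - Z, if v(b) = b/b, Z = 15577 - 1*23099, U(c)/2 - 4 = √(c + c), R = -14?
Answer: 7523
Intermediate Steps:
U(c) = 8 + 2*√2*√c (U(c) = 8 + 2*√(c + c) = 8 + 2*√(2*c) = 8 + 2*(√2*√c) = 8 + 2*√2*√c)
u(C) = -28*C (u(C) = -14*(C + C) = -28*C)
Z = -7522 (Z = 15577 - 23099 = -7522)
v(b) = 1
v(u(U(-1))) - Z = 1 - 1*(-7522) = 1 + 7522 = 7523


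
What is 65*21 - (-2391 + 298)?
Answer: 3458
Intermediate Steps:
65*21 - (-2391 + 298) = 1365 - 1*(-2093) = 1365 + 2093 = 3458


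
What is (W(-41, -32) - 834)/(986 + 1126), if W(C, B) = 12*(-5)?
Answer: -149/352 ≈ -0.42330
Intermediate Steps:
W(C, B) = -60
(W(-41, -32) - 834)/(986 + 1126) = (-60 - 834)/(986 + 1126) = -894/2112 = -894*1/2112 = -149/352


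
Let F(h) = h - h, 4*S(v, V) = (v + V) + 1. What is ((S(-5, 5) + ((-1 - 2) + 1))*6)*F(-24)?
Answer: 0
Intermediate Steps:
S(v, V) = ¼ + V/4 + v/4 (S(v, V) = ((v + V) + 1)/4 = ((V + v) + 1)/4 = (1 + V + v)/4 = ¼ + V/4 + v/4)
F(h) = 0
((S(-5, 5) + ((-1 - 2) + 1))*6)*F(-24) = (((¼ + (¼)*5 + (¼)*(-5)) + ((-1 - 2) + 1))*6)*0 = (((¼ + 5/4 - 5/4) + (-3 + 1))*6)*0 = ((¼ - 2)*6)*0 = -7/4*6*0 = -21/2*0 = 0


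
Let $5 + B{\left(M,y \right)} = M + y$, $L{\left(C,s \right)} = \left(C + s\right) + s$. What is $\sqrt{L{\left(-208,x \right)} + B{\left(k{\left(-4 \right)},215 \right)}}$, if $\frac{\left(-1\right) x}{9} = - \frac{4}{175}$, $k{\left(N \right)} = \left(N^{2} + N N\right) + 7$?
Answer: $\frac{\sqrt{50729}}{35} \approx 6.4352$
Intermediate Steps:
$k{\left(N \right)} = 7 + 2 N^{2}$ ($k{\left(N \right)} = \left(N^{2} + N^{2}\right) + 7 = 2 N^{2} + 7 = 7 + 2 N^{2}$)
$x = \frac{36}{175}$ ($x = - 9 \left(- \frac{4}{175}\right) = - 9 \left(\left(-4\right) \frac{1}{175}\right) = \left(-9\right) \left(- \frac{4}{175}\right) = \frac{36}{175} \approx 0.20571$)
$L{\left(C,s \right)} = C + 2 s$
$B{\left(M,y \right)} = -5 + M + y$ ($B{\left(M,y \right)} = -5 + \left(M + y\right) = -5 + M + y$)
$\sqrt{L{\left(-208,x \right)} + B{\left(k{\left(-4 \right)},215 \right)}} = \sqrt{\left(-208 + 2 \cdot \frac{36}{175}\right) + \left(-5 + \left(7 + 2 \left(-4\right)^{2}\right) + 215\right)} = \sqrt{\left(-208 + \frac{72}{175}\right) + \left(-5 + \left(7 + 2 \cdot 16\right) + 215\right)} = \sqrt{- \frac{36328}{175} + \left(-5 + \left(7 + 32\right) + 215\right)} = \sqrt{- \frac{36328}{175} + \left(-5 + 39 + 215\right)} = \sqrt{- \frac{36328}{175} + 249} = \sqrt{\frac{7247}{175}} = \frac{\sqrt{50729}}{35}$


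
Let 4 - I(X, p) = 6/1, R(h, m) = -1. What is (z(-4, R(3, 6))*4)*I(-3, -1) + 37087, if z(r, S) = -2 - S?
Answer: 37095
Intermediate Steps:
I(X, p) = -2 (I(X, p) = 4 - 6/1 = 4 - 6 = -2)
(z(-4, R(3, 6))*4)*I(-3, -1) + 37087 = ((-2 - 1*(-1))*4)*(-2) + 37087 = ((-2 + 1)*4)*(-2) + 37087 = -1*4*(-2) + 37087 = -4*(-2) + 37087 = 8 + 37087 = 37095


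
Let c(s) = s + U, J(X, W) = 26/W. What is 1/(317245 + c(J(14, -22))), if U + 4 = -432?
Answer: 11/3484886 ≈ 3.1565e-6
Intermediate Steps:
U = -436 (U = -4 - 432 = -436)
c(s) = -436 + s (c(s) = s - 436 = -436 + s)
1/(317245 + c(J(14, -22))) = 1/(317245 + (-436 + 26/(-22))) = 1/(317245 + (-436 + 26*(-1/22))) = 1/(317245 + (-436 - 13/11)) = 1/(317245 - 4809/11) = 1/(3484886/11) = 11/3484886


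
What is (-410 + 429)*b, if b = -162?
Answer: -3078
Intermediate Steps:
(-410 + 429)*b = (-410 + 429)*(-162) = 19*(-162) = -3078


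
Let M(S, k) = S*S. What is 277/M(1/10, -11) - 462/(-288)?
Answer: 1329677/48 ≈ 27702.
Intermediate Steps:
M(S, k) = S²
277/M(1/10, -11) - 462/(-288) = 277/((1/10)²) - 462/(-288) = 277/((1*(⅒))²) - 462*(-1/288) = 277/((⅒)²) + 77/48 = 277/(1/100) + 77/48 = 277*100 + 77/48 = 27700 + 77/48 = 1329677/48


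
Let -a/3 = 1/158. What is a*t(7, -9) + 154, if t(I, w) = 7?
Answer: 24311/158 ≈ 153.87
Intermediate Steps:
a = -3/158 ≈ -0.018987
a*t(7, -9) + 154 = -3/158*7 + 154 = -21/158 + 154 = 24311/158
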